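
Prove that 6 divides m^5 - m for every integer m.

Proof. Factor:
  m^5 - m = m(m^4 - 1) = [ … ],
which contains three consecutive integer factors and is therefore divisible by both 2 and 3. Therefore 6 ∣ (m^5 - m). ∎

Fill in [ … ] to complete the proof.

m^4 - 1 = (m^2 - 1)(m^2 + 1), and m^2 - 1 = (m-1)(m+1).
So m(m^4 - 1) = (m - 1)m(m + 1)(m^2 + 1).

(m - 1)m(m + 1)(m^2 + 1)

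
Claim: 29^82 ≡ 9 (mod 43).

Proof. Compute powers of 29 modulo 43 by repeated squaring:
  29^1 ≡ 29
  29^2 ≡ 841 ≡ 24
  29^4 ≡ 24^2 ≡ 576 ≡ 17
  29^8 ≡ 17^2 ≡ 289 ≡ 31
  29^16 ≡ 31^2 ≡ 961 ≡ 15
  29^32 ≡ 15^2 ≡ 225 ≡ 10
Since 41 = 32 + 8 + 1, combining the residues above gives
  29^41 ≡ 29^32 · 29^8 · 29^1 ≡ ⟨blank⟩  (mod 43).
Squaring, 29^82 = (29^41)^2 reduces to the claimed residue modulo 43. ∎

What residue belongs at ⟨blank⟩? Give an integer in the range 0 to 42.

Multiply the listed residues: 10 · 31 · 29 = 310 → 8990.
Reducing modulo 43: 8990 = 209·43 + 3, so 29^41 ≡ 3.

3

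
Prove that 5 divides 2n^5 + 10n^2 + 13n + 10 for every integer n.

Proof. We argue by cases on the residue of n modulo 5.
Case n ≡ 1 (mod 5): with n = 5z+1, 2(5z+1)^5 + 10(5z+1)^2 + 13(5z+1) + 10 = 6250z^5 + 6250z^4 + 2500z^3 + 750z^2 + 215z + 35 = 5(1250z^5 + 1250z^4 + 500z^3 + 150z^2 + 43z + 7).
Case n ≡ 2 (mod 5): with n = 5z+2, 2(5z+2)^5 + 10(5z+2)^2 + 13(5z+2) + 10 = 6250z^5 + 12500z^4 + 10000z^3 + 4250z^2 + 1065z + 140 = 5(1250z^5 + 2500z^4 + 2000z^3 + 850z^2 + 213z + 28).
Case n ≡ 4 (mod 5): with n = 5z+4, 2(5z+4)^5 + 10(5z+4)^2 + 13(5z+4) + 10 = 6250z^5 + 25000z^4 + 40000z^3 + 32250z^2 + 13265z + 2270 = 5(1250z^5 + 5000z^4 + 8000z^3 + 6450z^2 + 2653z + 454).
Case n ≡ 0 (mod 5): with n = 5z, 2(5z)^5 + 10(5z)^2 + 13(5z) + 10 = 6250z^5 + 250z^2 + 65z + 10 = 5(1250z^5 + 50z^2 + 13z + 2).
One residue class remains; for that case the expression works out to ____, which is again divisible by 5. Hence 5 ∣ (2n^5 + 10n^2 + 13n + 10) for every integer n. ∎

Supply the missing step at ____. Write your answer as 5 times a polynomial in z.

Only n ≡ 3 (mod 5) is unaccounted for. Put n = 5z+3:
2(5z+3)^5 + 10(5z+3)^2 + 13(5z+3) + 10 expands to 6250z^5 + 18750z^4 + 22500z^3 + 13750z^2 + 4415z + 625,
and factoring out 5 leaves 5(1250z^5 + 3750z^4 + 4500z^3 + 2750z^2 + 883z + 125).

5(1250z^5 + 3750z^4 + 4500z^3 + 2750z^2 + 883z + 125)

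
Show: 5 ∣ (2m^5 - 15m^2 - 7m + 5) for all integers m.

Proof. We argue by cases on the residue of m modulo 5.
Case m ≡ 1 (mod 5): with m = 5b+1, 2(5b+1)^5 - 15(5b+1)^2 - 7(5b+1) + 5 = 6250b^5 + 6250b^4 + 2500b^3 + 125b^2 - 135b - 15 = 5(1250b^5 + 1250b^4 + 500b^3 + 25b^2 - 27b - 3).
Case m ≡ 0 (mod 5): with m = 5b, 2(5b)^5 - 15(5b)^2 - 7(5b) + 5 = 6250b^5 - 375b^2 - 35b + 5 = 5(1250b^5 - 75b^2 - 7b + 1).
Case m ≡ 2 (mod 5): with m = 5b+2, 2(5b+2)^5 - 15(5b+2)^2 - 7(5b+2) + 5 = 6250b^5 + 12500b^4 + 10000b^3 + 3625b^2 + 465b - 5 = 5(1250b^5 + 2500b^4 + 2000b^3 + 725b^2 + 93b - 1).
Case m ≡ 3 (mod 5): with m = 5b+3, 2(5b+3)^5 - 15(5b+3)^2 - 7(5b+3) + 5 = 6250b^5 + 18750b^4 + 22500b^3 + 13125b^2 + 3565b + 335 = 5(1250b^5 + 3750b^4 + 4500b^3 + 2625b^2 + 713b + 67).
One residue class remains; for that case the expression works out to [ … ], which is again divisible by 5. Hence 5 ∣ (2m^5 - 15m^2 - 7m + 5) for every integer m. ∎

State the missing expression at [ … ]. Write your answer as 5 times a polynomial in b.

The residues treated are {1, 0, 2, 3}, so the missing case is m ≡ 4 (mod 5); write m = 5b+4.
Then 2(5b+4)^5 - 15(5b+4)^2 - 7(5b+4) + 5 = 6250b^5 + 25000b^4 + 40000b^3 + 31625b^2 + 12165b + 1785 = 5(1250b^5 + 5000b^4 + 8000b^3 + 6325b^2 + 2433b + 357).

5(1250b^5 + 5000b^4 + 8000b^3 + 6325b^2 + 2433b + 357)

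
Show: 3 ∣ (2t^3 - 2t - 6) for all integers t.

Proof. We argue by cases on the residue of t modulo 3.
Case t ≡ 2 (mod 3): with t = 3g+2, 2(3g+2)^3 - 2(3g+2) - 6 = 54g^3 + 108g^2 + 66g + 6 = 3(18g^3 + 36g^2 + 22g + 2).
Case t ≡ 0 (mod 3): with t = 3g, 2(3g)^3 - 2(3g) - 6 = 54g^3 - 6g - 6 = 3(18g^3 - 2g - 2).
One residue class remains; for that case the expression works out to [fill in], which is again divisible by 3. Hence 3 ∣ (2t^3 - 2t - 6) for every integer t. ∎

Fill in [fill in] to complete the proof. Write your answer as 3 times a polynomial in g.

3(18g^3 + 18g^2 + 4g - 2)

Only t ≡ 1 (mod 3) is unaccounted for. Put t = 3g+1:
2(3g+1)^3 - 2(3g+1) - 6 expands to 54g^3 + 54g^2 + 12g - 6,
and factoring out 3 leaves 3(18g^3 + 18g^2 + 4g - 2).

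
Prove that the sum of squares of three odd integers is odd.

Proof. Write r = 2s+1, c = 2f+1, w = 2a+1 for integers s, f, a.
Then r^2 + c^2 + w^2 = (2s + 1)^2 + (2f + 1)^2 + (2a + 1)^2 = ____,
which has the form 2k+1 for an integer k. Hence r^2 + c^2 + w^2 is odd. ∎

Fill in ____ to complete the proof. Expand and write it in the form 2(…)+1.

2(2a^2 + 2a + 2f^2 + 2f + 2s^2 + 2s + 1) + 1

Expanding: (2s + 1)^2 + (2f + 1)^2 + (2a + 1)^2 = 4a^2 + 4a + 4f^2 + 4f + 4s^2 + 4s + 3.
Every term except the constant is even, so this is 2(2a^2 + 2a + 2f^2 + 2f + 2s^2 + 2s + 1) + 1,
and 2a^2 + 2a + 2f^2 + 2f + 2s^2 + 2s + 1 ∈ ℤ gives the required form.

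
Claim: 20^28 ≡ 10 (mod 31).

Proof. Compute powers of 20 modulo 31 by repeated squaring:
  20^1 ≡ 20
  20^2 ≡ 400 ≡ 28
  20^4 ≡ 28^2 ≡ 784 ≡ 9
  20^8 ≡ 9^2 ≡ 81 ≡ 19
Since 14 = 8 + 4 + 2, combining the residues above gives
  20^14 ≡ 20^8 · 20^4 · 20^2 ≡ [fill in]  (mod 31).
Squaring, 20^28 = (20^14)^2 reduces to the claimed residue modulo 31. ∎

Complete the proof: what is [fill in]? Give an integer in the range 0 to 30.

Multiply the listed residues: 19 · 9 · 28 = 171 → 4788.
Reducing modulo 31: 4788 = 154·31 + 14, so 20^14 ≡ 14.

14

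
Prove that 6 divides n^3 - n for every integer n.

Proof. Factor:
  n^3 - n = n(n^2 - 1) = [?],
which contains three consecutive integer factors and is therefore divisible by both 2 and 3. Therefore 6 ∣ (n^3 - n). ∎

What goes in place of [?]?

n(n^2 - 1) = n(n - 1)(n + 1) = (n - 1)n(n + 1).
These three factors are consecutive integers, so their product is divisible by 6.

(n - 1)n(n + 1)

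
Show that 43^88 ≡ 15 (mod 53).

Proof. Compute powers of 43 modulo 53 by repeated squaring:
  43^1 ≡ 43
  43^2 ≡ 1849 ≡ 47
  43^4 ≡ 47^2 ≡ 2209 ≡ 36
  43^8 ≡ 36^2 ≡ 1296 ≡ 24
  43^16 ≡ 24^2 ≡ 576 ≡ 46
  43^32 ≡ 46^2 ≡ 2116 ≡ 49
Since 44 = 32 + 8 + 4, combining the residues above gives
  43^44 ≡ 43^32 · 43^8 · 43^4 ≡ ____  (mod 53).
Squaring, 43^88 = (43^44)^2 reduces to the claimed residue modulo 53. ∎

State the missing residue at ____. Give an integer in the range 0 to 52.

42

43^32 · 43^8 · 43^4 ≡ 49 · 24 · 36 = 42336.
42336 mod 53 = 42, so 43^44 ≡ 42 (mod 53).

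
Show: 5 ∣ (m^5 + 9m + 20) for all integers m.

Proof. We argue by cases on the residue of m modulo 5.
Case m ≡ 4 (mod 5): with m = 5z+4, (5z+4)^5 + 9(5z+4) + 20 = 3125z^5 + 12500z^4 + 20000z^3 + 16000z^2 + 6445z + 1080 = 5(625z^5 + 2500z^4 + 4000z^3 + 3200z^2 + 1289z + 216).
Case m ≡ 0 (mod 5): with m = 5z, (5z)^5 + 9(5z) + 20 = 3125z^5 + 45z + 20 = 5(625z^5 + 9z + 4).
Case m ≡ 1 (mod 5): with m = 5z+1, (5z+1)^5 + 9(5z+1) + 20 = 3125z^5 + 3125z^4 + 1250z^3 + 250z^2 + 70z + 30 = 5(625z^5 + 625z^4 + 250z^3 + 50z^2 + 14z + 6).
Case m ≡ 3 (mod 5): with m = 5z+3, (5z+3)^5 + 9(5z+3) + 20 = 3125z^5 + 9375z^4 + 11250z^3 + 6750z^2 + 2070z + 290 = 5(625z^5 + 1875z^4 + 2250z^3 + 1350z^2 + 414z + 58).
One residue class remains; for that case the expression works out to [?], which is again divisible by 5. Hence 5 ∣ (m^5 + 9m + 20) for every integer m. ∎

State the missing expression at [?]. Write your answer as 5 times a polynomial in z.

5(625z^5 + 1250z^4 + 1000z^3 + 400z^2 + 89z + 14)

Only m ≡ 2 (mod 5) is unaccounted for. Put m = 5z+2:
(5z+2)^5 + 9(5z+2) + 20 expands to 3125z^5 + 6250z^4 + 5000z^3 + 2000z^2 + 445z + 70,
and factoring out 5 leaves 5(625z^5 + 1250z^4 + 1000z^3 + 400z^2 + 89z + 14).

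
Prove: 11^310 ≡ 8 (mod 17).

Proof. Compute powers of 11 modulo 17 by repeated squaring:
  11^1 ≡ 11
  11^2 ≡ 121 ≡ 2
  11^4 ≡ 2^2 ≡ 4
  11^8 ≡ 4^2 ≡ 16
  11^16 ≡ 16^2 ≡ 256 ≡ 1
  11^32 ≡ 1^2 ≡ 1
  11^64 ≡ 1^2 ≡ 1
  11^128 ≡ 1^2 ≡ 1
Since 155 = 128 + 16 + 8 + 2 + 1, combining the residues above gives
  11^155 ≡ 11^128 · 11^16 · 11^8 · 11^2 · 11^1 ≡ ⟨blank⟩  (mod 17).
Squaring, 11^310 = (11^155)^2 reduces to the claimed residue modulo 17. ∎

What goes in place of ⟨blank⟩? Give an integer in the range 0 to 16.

12

Multiply the listed residues: 1 · 1 · 16 · 2 · 11 = 1 → 16 → 32 → 352.
Reducing modulo 17: 352 = 20·17 + 12, so 11^155 ≡ 12.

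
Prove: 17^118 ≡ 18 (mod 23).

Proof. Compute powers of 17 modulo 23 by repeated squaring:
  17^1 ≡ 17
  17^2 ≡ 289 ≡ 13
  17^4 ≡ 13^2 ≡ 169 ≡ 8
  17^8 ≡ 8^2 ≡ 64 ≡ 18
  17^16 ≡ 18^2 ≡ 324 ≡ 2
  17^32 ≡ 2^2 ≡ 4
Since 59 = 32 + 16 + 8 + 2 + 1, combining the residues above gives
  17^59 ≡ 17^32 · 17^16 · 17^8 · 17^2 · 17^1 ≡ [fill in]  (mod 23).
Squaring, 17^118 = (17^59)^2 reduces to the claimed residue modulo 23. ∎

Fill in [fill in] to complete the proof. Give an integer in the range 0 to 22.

17^32 · 17^16 · 17^8 · 17^2 · 17^1 ≡ 4 · 2 · 18 · 13 · 17 = 31824.
31824 mod 23 = 15, so 17^59 ≡ 15 (mod 23).

15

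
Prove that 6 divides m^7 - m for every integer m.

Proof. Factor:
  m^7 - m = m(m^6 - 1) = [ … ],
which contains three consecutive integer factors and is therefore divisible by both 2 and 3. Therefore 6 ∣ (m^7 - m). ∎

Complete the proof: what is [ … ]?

m^6 - 1 = (m^2 - 1)(m^4 + m^2 + 1), and m^2 - 1 = (m-1)(m+1).
So m(m^6 - 1) = (m - 1)m(m + 1)(m^4 + m^2 + 1).

(m - 1)m(m + 1)(m^4 + m^2 + 1)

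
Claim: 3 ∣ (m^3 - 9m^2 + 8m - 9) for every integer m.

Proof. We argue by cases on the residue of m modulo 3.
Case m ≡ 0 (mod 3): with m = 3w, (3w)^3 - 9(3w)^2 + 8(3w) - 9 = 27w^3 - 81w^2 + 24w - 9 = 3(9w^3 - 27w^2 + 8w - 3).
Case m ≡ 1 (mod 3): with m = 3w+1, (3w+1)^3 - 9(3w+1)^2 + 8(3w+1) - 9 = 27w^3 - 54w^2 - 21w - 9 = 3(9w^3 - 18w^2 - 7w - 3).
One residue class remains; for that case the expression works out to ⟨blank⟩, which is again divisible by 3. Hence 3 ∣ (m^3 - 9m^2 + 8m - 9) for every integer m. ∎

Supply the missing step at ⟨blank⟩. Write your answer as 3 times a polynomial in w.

Only m ≡ 2 (mod 3) is unaccounted for. Put m = 3w+2:
(3w+2)^3 - 9(3w+2)^2 + 8(3w+2) - 9 expands to 27w^3 - 27w^2 - 48w - 21,
and factoring out 3 leaves 3(9w^3 - 9w^2 - 16w - 7).

3(9w^3 - 9w^2 - 16w - 7)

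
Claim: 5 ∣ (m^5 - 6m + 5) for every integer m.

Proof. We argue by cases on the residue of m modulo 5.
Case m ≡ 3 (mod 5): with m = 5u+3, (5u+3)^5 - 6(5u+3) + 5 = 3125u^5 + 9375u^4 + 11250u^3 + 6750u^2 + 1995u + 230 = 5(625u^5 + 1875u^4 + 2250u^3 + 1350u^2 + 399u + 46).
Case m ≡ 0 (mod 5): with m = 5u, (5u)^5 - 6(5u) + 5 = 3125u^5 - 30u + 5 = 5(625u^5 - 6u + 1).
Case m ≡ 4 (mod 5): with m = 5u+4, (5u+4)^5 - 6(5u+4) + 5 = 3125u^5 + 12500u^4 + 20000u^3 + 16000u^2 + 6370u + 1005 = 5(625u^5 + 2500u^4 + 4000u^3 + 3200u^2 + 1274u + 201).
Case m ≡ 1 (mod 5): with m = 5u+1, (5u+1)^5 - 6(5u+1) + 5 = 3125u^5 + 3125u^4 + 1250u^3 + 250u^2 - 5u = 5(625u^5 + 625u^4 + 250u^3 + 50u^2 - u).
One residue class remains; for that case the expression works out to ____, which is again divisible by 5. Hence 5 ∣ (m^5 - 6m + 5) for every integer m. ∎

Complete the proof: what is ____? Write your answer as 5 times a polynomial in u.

Only m ≡ 2 (mod 5) is unaccounted for. Put m = 5u+2:
(5u+2)^5 - 6(5u+2) + 5 expands to 3125u^5 + 6250u^4 + 5000u^3 + 2000u^2 + 370u + 25,
and factoring out 5 leaves 5(625u^5 + 1250u^4 + 1000u^3 + 400u^2 + 74u + 5).

5(625u^5 + 1250u^4 + 1000u^3 + 400u^2 + 74u + 5)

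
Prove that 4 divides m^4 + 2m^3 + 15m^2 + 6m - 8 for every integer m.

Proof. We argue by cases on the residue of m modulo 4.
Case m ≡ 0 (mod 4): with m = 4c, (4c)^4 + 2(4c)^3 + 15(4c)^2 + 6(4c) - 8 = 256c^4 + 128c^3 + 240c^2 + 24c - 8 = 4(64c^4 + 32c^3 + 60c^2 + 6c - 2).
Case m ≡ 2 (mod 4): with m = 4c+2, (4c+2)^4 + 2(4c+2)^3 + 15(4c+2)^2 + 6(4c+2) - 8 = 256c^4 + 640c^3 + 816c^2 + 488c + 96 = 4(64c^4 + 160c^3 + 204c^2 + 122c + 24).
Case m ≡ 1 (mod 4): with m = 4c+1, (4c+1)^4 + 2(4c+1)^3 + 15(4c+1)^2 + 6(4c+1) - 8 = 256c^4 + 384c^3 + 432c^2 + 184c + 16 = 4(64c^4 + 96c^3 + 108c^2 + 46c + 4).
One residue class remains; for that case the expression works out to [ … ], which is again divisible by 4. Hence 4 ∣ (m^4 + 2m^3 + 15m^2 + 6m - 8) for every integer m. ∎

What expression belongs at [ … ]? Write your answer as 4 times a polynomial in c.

4(64c^4 + 224c^3 + 348c^2 + 258c + 70)

Only m ≡ 3 (mod 4) is unaccounted for. Put m = 4c+3:
(4c+3)^4 + 2(4c+3)^3 + 15(4c+3)^2 + 6(4c+3) - 8 expands to 256c^4 + 896c^3 + 1392c^2 + 1032c + 280,
and factoring out 4 leaves 4(64c^4 + 224c^3 + 348c^2 + 258c + 70).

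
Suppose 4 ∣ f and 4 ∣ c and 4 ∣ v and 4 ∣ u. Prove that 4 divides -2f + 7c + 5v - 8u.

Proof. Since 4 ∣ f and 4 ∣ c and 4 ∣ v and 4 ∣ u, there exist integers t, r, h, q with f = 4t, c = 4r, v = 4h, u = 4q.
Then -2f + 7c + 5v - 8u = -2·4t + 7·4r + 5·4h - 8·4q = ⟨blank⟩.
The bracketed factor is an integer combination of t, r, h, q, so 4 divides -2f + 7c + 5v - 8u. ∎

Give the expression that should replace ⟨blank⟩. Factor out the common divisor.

Each term has a factor of 4: -2·4t + 7·4r + 5·4h - 8·4q = 4·(5h - 8q + 7r - 2t).
Since 5h - 8q + 7r - 2t is an integer, 4 ∣ (-2f + 7c + 5v - 8u).

4(5h - 8q + 7r - 2t)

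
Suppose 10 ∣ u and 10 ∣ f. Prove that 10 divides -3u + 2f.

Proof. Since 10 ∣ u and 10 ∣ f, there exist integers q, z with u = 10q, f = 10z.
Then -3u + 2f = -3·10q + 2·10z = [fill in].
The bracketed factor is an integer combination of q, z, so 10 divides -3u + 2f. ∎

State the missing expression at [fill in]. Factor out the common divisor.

Pull the common 10 out of every term: -3·10q + 2·10z = 10(-3q + 2z).
-3q + 2z is an integer, which exhibits the divisibility.

10(-3q + 2z)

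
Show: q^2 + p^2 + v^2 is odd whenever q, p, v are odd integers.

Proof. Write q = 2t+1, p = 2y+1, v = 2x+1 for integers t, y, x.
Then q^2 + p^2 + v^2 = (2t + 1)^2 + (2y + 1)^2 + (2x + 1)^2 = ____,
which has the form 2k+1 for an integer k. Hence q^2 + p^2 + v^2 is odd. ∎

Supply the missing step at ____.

(2t + 1)^2 + (2y + 1)^2 + (2x + 1)^2 = 4t^2 + 4t + 4x^2 + 4x + 4y^2 + 4y + 3
= 2(2t^2 + 2t + 2x^2 + 2x + 2y^2 + 2y + 1) + 1.
Since 2t^2 + 2t + 2x^2 + 2x + 2y^2 + 2y + 1 is an integer, the sum of squares is of the form 2k+1 for an integer k.

2(2t^2 + 2t + 2x^2 + 2x + 2y^2 + 2y + 1) + 1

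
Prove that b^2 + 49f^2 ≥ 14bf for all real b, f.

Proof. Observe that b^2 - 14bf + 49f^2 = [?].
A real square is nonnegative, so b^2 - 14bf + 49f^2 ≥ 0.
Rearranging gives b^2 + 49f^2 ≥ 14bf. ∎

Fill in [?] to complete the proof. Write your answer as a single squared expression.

The leading and trailing coefficients are 1^2 and 7^2, and 14 = 2·1·7, so the trinomial is (b - 7f)^2.
Hence b^2 - 14bf + 49f^2 ≥ 0.

(b - 7f)^2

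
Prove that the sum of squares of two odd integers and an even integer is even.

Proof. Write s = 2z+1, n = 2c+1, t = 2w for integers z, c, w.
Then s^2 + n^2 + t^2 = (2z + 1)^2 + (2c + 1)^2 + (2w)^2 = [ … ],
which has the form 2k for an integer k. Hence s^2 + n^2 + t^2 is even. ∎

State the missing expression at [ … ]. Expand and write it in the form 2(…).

(2z + 1)^2 + (2c + 1)^2 + (2w)^2 = 4c^2 + 4c + 4w^2 + 4z^2 + 4z + 2
= 2(2c^2 + 2c + 2w^2 + 2z^2 + 2z + 1).
Since 2c^2 + 2c + 2w^2 + 2z^2 + 2z + 1 is an integer, the sum of squares is of the form 2k for an integer k.

2(2c^2 + 2c + 2w^2 + 2z^2 + 2z + 1)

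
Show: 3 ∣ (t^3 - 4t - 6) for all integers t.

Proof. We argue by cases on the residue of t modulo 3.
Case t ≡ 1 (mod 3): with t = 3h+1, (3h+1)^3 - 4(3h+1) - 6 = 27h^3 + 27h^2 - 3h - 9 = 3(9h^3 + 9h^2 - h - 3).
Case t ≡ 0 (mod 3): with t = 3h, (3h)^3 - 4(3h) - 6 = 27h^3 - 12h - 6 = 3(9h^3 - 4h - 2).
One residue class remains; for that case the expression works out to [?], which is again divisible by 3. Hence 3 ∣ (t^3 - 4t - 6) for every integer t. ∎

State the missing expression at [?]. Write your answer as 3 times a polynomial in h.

3(9h^3 + 18h^2 + 8h - 2)

The residues treated are {1, 0}, so the missing case is t ≡ 2 (mod 3); write t = 3h+2.
Then (3h+2)^3 - 4(3h+2) - 6 = 27h^3 + 54h^2 + 24h - 6 = 3(9h^3 + 18h^2 + 8h - 2).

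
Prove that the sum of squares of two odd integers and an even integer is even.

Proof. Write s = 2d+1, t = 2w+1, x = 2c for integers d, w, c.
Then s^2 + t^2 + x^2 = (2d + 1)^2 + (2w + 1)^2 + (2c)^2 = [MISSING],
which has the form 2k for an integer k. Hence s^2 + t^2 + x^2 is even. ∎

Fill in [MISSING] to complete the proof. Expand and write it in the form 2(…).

(2d + 1)^2 + (2w + 1)^2 + (2c)^2 = 4c^2 + 4d^2 + 4d + 4w^2 + 4w + 2
= 2(2c^2 + 2d^2 + 2d + 2w^2 + 2w + 1).
Since 2c^2 + 2d^2 + 2d + 2w^2 + 2w + 1 is an integer, the sum of squares is of the form 2k for an integer k.

2(2c^2 + 2d^2 + 2d + 2w^2 + 2w + 1)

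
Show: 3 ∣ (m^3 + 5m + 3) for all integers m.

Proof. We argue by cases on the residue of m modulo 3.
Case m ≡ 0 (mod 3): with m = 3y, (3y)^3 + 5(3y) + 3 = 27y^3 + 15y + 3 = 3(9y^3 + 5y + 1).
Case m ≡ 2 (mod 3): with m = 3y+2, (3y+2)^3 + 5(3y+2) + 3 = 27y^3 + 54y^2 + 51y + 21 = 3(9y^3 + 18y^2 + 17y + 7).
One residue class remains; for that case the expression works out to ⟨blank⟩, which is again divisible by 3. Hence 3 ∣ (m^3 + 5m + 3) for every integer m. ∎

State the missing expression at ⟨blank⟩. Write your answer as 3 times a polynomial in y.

3(9y^3 + 9y^2 + 8y + 3)

Only m ≡ 1 (mod 3) is unaccounted for. Put m = 3y+1:
(3y+1)^3 + 5(3y+1) + 3 expands to 27y^3 + 27y^2 + 24y + 9,
and factoring out 3 leaves 3(9y^3 + 9y^2 + 8y + 3).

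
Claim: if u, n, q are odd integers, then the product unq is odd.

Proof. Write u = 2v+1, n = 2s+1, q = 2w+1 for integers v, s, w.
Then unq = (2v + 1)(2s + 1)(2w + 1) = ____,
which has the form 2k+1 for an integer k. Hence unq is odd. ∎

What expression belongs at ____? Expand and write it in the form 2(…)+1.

(2v + 1)(2s + 1)(2w + 1) = 8svw + 4sv + 4sw + 2s + 4vw + 2v + 2w + 1
= 2(4svw + 2sv + 2sw + s + 2vw + v + w) + 1.
Since 4svw + 2sv + 2sw + s + 2vw + v + w is an integer, the product is of the form 2k+1 for an integer k.

2(4svw + 2sv + 2sw + s + 2vw + v + w) + 1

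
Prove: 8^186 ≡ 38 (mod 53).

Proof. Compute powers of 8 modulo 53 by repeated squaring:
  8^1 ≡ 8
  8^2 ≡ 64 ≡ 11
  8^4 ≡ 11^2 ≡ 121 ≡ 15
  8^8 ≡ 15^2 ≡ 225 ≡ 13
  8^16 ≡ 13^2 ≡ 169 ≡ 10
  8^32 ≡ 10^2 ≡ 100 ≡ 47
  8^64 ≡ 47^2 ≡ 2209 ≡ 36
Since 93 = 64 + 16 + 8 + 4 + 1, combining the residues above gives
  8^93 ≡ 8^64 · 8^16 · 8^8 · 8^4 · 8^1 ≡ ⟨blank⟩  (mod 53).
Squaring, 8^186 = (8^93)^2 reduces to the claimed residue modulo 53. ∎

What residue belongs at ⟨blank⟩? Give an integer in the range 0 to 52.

8^64 · 8^16 · 8^8 · 8^4 · 8^1 ≡ 36 · 10 · 13 · 15 · 8 = 561600.
561600 mod 53 = 12, so 8^93 ≡ 12 (mod 53).

12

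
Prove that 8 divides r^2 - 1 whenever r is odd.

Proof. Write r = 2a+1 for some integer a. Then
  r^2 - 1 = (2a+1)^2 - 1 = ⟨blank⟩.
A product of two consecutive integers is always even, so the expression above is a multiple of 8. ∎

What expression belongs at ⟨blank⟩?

(2a+1)^2 - 1 = 4a^2 + 4a + 1 - 1 = 4a^2 + 4a = 4a(a+1).
Since a and a+1 are consecutive, a(a+1) is even, and 4·(even) is a multiple of 8.

4a(a + 1)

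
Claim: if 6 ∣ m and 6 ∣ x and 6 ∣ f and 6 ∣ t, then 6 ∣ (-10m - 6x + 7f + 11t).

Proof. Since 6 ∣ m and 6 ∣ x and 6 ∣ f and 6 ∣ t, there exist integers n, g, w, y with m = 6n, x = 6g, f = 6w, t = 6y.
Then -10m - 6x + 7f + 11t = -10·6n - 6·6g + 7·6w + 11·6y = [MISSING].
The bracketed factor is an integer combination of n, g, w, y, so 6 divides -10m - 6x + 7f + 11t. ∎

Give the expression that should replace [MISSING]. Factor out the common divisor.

6(-6g - 10n + 7w + 11y)

Each term has a factor of 6: -10·6n - 6·6g + 7·6w + 11·6y = 6·(-6g - 10n + 7w + 11y).
Since -6g - 10n + 7w + 11y is an integer, 6 ∣ (-10m - 6x + 7f + 11t).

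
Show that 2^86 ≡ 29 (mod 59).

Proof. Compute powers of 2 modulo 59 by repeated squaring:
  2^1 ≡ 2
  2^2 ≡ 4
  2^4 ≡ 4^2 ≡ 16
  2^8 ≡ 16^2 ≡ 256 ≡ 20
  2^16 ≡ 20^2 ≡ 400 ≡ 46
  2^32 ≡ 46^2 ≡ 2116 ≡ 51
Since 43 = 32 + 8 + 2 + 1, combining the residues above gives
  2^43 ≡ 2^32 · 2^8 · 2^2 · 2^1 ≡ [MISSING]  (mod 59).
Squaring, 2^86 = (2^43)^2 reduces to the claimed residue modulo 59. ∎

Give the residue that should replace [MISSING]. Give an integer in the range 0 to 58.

Multiply the listed residues: 51 · 20 · 4 · 2 = 1020 → 4080 → 8160.
Reducing modulo 59: 8160 = 138·59 + 18, so 2^43 ≡ 18.

18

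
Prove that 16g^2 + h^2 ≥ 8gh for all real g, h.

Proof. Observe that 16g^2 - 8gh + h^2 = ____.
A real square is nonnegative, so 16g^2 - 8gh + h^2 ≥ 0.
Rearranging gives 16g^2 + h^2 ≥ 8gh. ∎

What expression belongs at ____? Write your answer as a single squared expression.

(4g - h)^2

The leading and trailing coefficients are 4^2 and 1^2, and 8 = 2·4·1, so the trinomial is (4g - h)^2.
Hence 16g^2 - 8gh + h^2 ≥ 0.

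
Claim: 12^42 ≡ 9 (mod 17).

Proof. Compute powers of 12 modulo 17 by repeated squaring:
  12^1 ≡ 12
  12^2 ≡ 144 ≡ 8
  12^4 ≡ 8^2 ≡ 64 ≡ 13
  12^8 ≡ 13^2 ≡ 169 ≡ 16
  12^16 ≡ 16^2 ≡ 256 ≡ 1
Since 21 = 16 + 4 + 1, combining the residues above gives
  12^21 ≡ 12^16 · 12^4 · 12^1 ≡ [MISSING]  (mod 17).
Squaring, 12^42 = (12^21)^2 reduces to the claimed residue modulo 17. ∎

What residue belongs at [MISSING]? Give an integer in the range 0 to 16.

12^16 · 12^4 · 12^1 ≡ 1 · 13 · 12 = 156.
156 mod 17 = 3, so 12^21 ≡ 3 (mod 17).

3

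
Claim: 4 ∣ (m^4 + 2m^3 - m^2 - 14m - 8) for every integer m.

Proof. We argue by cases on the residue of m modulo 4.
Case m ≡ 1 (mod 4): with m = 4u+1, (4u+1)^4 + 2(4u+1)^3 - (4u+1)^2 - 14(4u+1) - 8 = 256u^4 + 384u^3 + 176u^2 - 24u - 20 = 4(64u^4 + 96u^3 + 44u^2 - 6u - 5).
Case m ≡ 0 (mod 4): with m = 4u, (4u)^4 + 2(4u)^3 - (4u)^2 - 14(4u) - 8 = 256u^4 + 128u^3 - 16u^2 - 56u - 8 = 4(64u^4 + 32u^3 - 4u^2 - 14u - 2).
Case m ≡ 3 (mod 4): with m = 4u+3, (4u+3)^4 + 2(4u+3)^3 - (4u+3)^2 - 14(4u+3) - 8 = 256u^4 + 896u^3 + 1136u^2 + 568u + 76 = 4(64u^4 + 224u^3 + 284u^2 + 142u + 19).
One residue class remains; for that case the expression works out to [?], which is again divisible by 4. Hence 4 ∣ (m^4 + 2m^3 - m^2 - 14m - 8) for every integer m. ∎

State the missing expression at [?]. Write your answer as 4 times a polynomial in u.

The residues treated are {1, 0, 3}, so the missing case is m ≡ 2 (mod 4); write m = 4u+2.
Then (4u+2)^4 + 2(4u+2)^3 - (4u+2)^2 - 14(4u+2) - 8 = 256u^4 + 640u^3 + 560u^2 + 152u - 8 = 4(64u^4 + 160u^3 + 140u^2 + 38u - 2).

4(64u^4 + 160u^3 + 140u^2 + 38u - 2)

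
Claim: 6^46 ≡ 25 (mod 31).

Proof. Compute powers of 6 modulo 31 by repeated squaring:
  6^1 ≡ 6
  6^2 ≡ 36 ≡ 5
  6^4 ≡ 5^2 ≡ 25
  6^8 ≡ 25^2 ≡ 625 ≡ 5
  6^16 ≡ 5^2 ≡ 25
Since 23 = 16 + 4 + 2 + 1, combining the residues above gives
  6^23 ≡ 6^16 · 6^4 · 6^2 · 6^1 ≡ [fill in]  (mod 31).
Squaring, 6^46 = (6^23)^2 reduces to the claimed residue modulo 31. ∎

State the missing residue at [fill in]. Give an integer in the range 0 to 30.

26

6^16 · 6^4 · 6^2 · 6^1 ≡ 25 · 25 · 5 · 6 = 18750.
18750 mod 31 = 26, so 6^23 ≡ 26 (mod 31).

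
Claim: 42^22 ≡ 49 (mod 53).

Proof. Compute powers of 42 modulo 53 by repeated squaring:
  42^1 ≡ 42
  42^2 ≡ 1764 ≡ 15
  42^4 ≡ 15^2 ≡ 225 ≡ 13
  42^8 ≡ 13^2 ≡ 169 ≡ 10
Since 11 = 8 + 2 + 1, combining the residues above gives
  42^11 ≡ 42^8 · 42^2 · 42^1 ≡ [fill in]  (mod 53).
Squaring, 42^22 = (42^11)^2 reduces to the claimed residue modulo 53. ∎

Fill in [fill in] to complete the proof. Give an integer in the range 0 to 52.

42^8 · 42^2 · 42^1 ≡ 10 · 15 · 42 = 6300.
6300 mod 53 = 46, so 42^11 ≡ 46 (mod 53).

46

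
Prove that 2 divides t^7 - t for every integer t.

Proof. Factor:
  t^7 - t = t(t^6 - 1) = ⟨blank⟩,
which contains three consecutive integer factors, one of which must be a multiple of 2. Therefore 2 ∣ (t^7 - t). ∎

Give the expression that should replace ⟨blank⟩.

(t - 1)t(t + 1)(t^4 + t^2 + 1)

t^6 - 1 = (t^2 - 1)(t^4 + t^2 + 1), and t^2 - 1 = (t-1)(t+1).
So t(t^6 - 1) = (t - 1)t(t + 1)(t^4 + t^2 + 1).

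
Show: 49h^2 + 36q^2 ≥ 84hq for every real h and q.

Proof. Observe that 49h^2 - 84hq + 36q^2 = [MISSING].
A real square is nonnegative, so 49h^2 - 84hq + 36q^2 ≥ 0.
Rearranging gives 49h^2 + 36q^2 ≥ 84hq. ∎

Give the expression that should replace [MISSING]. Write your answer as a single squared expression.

(7h - 6q)^2

49h^2 - 84hq + 36q^2 is a perfect-square trinomial: the outer terms are (7h)^2 and (6q)^2, and the cross term is -2·7h·6q.
So 49h^2 - 84hq + 36q^2 = (7h - 6q)^2 ≥ 0.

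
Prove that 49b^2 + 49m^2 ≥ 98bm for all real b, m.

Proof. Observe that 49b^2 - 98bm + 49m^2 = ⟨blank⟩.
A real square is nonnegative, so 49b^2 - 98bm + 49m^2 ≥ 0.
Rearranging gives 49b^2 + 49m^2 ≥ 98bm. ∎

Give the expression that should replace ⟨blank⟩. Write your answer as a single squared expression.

(7b - 7m)^2

49b^2 - 98bm + 49m^2 is a perfect-square trinomial: the outer terms are (7b)^2 and (7m)^2, and the cross term is -2·7b·7m.
So 49b^2 - 98bm + 49m^2 = (7b - 7m)^2 ≥ 0.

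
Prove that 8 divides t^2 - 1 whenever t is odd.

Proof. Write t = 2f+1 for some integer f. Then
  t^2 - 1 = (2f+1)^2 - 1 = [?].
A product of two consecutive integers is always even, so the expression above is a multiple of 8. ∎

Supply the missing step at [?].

(2f+1)^2 - 1 = 4f^2 + 4f + 1 - 1 = 4f^2 + 4f = 4f(f+1).
Since f and f+1 are consecutive, f(f+1) is even, and 4·(even) is a multiple of 8.

4f(f + 1)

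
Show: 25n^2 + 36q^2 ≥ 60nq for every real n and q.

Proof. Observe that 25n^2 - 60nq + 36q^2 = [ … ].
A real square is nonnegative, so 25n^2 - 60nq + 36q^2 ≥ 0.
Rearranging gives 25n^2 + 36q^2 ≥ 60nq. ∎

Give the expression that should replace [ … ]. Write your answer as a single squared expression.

(5n - 6q)^2

The leading and trailing coefficients are 5^2 and 6^2, and 60 = 2·5·6, so the trinomial is (5n - 6q)^2.
Hence 25n^2 - 60nq + 36q^2 ≥ 0.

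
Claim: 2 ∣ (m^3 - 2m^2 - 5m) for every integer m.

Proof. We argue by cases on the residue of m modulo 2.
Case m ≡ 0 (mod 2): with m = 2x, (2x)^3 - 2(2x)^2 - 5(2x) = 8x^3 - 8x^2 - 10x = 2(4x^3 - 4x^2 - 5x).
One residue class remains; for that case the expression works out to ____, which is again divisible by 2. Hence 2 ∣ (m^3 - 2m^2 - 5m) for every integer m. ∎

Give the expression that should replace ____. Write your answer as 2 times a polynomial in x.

2(4x^3 + 2x^2 - 6x - 3)

The residues treated are {0}, so the missing case is m ≡ 1 (mod 2); write m = 2x+1.
Then (2x+1)^3 - 2(2x+1)^2 - 5(2x+1) = 8x^3 + 4x^2 - 12x - 6 = 2(4x^3 + 2x^2 - 6x - 3).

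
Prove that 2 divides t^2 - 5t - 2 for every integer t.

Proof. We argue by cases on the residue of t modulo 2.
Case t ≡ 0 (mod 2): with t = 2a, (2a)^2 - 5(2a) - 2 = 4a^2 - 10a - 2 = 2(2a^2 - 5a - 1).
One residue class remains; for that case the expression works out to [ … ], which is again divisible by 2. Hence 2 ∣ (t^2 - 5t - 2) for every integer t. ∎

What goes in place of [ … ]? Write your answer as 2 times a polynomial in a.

Only t ≡ 1 (mod 2) is unaccounted for. Put t = 2a+1:
(2a+1)^2 - 5(2a+1) - 2 expands to 4a^2 - 6a - 6,
and factoring out 2 leaves 2(2a^2 - 3a - 3).

2(2a^2 - 3a - 3)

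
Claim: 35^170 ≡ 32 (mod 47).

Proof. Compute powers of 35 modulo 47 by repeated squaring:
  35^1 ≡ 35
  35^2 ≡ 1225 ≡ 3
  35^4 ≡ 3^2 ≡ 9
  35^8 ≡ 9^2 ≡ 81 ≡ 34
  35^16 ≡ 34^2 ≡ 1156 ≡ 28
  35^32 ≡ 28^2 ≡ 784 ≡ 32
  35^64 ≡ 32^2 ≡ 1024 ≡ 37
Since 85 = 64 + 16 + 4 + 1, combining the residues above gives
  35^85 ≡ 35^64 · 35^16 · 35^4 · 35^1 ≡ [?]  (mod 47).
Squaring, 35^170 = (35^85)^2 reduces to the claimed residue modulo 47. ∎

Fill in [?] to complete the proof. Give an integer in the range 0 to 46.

Multiply the listed residues: 37 · 28 · 9 · 35 = 1036 → 9324 → 326340.
Reducing modulo 47: 326340 = 6943·47 + 19, so 35^85 ≡ 19.

19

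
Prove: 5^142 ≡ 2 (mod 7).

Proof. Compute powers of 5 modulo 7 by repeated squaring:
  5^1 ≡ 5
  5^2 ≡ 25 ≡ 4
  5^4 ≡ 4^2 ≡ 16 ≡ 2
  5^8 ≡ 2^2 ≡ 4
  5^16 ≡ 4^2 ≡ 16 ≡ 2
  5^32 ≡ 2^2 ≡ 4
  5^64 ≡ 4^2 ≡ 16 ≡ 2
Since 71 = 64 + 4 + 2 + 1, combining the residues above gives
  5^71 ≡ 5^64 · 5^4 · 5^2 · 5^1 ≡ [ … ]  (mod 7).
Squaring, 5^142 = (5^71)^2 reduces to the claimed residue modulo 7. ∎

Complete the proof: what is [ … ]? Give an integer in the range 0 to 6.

Multiply the listed residues: 2 · 2 · 4 · 5 = 4 → 16 → 80.
Reducing modulo 7: 80 = 11·7 + 3, so 5^71 ≡ 3.

3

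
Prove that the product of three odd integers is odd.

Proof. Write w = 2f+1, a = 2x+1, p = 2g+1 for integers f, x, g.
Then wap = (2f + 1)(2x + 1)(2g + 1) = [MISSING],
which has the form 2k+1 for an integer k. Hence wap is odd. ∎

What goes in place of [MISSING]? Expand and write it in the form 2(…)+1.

2(4fgx + 2fg + 2fx + f + 2gx + g + x) + 1

Expanding: (2f + 1)(2x + 1)(2g + 1) = 8fgx + 4fg + 4fx + 2f + 4gx + 2g + 2x + 1.
Every term except the constant is even, so this is 2(4fgx + 2fg + 2fx + f + 2gx + g + x) + 1,
and 4fgx + 2fg + 2fx + f + 2gx + g + x ∈ ℤ gives the required form.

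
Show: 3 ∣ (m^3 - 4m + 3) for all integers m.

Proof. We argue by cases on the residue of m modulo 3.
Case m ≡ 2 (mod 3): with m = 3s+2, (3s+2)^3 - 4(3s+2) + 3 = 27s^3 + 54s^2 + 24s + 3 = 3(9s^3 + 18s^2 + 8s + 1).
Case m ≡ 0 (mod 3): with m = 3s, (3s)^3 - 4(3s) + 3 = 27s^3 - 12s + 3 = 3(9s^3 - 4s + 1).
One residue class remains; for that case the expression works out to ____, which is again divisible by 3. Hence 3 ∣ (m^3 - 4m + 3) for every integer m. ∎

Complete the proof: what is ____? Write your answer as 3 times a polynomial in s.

3(9s^3 + 9s^2 - s)

Only m ≡ 1 (mod 3) is unaccounted for. Put m = 3s+1:
(3s+1)^3 - 4(3s+1) + 3 expands to 27s^3 + 27s^2 - 3s,
and factoring out 3 leaves 3(9s^3 + 9s^2 - s).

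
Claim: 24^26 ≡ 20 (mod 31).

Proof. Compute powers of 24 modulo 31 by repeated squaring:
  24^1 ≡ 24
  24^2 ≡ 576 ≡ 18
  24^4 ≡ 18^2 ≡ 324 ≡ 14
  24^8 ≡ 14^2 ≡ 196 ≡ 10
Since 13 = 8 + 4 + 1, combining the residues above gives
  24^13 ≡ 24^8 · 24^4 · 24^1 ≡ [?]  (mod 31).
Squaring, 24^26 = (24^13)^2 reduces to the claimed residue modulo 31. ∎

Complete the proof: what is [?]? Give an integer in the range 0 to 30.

Multiply the listed residues: 10 · 14 · 24 = 140 → 3360.
Reducing modulo 31: 3360 = 108·31 + 12, so 24^13 ≡ 12.

12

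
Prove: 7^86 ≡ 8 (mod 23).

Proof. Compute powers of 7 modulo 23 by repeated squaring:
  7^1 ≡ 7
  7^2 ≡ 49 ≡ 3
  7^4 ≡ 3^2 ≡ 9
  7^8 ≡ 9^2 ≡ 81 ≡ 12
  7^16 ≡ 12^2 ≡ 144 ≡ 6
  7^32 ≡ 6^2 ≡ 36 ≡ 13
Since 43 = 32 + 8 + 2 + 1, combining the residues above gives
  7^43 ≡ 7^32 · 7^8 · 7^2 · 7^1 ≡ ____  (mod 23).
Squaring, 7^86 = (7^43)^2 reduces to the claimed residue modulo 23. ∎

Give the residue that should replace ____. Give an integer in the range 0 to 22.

10

Multiply the listed residues: 13 · 12 · 3 · 7 = 156 → 468 → 3276.
Reducing modulo 23: 3276 = 142·23 + 10, so 7^43 ≡ 10.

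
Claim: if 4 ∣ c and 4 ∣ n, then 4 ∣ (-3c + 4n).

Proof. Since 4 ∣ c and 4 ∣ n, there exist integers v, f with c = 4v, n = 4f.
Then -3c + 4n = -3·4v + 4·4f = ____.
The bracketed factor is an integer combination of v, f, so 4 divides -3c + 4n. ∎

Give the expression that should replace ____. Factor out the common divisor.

4(4f - 3v)

Each term has a factor of 4: -3·4v + 4·4f = 4·(4f - 3v).
Since 4f - 3v is an integer, 4 ∣ (-3c + 4n).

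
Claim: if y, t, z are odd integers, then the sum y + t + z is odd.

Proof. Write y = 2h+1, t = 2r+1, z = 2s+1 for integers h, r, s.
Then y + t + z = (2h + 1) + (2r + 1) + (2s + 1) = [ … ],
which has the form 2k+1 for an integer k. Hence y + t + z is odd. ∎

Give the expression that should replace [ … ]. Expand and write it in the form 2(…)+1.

Expanding: (2h + 1) + (2r + 1) + (2s + 1) = 2h + 2r + 2s + 3.
Every term except the constant is even, so this is 2(h + r + s + 1) + 1,
and h + r + s + 1 ∈ ℤ gives the required form.

2(h + r + s + 1) + 1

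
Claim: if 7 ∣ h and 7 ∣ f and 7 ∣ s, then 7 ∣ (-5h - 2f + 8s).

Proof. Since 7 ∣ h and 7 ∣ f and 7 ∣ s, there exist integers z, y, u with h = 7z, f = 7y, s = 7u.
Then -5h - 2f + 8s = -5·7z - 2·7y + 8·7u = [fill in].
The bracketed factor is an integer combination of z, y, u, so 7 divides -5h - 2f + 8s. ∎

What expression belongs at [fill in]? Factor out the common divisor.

7(8u - 2y - 5z)

Each term has a factor of 7: -5·7z - 2·7y + 8·7u = 7·(8u - 2y - 5z).
Since 8u - 2y - 5z is an integer, 7 ∣ (-5h - 2f + 8s).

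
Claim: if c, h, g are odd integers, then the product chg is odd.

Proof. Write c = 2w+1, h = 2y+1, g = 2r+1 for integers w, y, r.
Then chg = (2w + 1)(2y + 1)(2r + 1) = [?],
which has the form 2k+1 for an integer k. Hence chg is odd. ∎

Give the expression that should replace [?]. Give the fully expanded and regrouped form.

2(4rwy + 2rw + 2ry + r + 2wy + w + y) + 1

Expanding: (2w + 1)(2y + 1)(2r + 1) = 8rwy + 4rw + 4ry + 2r + 4wy + 2w + 2y + 1.
Every term except the constant is even, so this is 2(4rwy + 2rw + 2ry + r + 2wy + w + y) + 1,
and 4rwy + 2rw + 2ry + r + 2wy + w + y ∈ ℤ gives the required form.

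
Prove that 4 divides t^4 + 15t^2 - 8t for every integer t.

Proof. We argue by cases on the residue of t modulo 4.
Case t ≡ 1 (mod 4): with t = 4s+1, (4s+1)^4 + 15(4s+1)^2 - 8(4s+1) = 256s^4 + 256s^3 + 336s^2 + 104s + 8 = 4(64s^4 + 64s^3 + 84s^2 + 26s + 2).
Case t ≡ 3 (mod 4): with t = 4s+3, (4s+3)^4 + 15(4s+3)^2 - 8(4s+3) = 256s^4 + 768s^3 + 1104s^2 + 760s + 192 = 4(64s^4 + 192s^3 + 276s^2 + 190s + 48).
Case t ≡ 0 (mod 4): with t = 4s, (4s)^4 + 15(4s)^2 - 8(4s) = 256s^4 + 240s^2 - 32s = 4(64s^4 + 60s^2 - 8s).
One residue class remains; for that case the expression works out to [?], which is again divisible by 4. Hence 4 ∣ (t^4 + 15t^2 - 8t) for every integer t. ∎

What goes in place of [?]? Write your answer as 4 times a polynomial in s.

Only t ≡ 2 (mod 4) is unaccounted for. Put t = 4s+2:
(4s+2)^4 + 15(4s+2)^2 - 8(4s+2) expands to 256s^4 + 512s^3 + 624s^2 + 336s + 60,
and factoring out 4 leaves 4(64s^4 + 128s^3 + 156s^2 + 84s + 15).

4(64s^4 + 128s^3 + 156s^2 + 84s + 15)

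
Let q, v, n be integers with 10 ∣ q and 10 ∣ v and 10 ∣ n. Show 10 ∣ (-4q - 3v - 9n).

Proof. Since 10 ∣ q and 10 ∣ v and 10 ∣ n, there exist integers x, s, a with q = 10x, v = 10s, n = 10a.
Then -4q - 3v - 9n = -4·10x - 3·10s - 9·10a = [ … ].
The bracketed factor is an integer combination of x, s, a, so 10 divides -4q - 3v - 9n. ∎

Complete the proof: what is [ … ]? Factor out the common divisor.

Each term has a factor of 10: -4·10x - 3·10s - 9·10a = 10·(-9a - 3s - 4x).
Since -9a - 3s - 4x is an integer, 10 ∣ (-4q - 3v - 9n).

10(-9a - 3s - 4x)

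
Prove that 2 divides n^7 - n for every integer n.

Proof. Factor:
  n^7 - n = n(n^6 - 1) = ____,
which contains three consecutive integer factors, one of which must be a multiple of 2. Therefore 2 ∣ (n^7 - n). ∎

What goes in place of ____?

n^6 - 1 = (n^2 - 1)(n^4 + n^2 + 1), and n^2 - 1 = (n-1)(n+1).
So n(n^6 - 1) = (n - 1)n(n + 1)(n^4 + n^2 + 1).

(n - 1)n(n + 1)(n^4 + n^2 + 1)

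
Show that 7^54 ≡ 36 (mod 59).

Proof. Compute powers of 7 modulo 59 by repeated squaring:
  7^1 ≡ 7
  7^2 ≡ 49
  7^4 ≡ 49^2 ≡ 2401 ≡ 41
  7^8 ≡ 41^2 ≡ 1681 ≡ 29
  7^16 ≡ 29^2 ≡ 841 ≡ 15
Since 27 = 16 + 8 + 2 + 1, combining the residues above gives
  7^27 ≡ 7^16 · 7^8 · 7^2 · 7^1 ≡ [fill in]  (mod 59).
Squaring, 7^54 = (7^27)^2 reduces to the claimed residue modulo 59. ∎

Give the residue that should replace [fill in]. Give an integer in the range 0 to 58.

Multiply the listed residues: 15 · 29 · 49 · 7 = 435 → 21315 → 149205.
Reducing modulo 59: 149205 = 2528·59 + 53, so 7^27 ≡ 53.

53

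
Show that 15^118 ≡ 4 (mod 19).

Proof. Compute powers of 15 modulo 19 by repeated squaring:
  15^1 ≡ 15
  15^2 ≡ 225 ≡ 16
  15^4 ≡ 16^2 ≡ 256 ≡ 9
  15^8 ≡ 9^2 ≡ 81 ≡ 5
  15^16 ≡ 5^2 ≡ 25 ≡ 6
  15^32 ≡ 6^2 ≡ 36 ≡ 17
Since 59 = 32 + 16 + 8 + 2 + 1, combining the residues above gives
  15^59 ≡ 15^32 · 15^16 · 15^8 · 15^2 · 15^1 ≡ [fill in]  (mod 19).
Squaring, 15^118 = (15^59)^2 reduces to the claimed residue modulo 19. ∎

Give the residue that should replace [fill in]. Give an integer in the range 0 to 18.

2

Multiply the listed residues: 17 · 6 · 5 · 16 · 15 = 102 → 510 → 8160 → 122400.
Reducing modulo 19: 122400 = 6442·19 + 2, so 15^59 ≡ 2.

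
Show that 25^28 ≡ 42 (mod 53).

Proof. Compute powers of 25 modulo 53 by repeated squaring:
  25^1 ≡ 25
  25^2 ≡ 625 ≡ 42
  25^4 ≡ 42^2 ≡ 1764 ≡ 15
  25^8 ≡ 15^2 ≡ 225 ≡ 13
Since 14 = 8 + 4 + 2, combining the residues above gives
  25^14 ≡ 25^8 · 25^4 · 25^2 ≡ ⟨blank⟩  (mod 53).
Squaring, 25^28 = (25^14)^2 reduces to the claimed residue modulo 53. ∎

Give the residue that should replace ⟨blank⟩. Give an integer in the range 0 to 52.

28

Multiply the listed residues: 13 · 15 · 42 = 195 → 8190.
Reducing modulo 53: 8190 = 154·53 + 28, so 25^14 ≡ 28.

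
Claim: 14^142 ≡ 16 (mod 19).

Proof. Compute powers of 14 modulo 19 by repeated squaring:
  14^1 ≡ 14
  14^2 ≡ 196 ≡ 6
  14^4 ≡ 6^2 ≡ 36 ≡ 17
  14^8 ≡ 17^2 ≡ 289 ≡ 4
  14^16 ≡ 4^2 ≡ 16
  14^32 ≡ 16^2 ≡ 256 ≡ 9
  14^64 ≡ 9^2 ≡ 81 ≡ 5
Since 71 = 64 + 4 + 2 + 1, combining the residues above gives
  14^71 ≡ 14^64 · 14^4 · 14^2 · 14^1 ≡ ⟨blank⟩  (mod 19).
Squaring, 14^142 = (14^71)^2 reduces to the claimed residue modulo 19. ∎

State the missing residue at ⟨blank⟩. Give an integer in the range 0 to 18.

14^64 · 14^4 · 14^2 · 14^1 ≡ 5 · 17 · 6 · 14 = 7140.
7140 mod 19 = 15, so 14^71 ≡ 15 (mod 19).

15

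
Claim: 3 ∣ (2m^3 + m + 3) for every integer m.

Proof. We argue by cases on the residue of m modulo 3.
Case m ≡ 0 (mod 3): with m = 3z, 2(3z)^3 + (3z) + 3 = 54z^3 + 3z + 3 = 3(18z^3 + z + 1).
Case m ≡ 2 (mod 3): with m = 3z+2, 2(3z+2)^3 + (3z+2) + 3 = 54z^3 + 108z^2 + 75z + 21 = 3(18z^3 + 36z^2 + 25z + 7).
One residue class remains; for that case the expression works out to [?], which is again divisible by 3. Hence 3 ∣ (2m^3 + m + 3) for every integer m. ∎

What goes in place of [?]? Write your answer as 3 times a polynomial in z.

3(18z^3 + 18z^2 + 7z + 2)

The residues treated are {0, 2}, so the missing case is m ≡ 1 (mod 3); write m = 3z+1.
Then 2(3z+1)^3 + (3z+1) + 3 = 54z^3 + 54z^2 + 21z + 6 = 3(18z^3 + 18z^2 + 7z + 2).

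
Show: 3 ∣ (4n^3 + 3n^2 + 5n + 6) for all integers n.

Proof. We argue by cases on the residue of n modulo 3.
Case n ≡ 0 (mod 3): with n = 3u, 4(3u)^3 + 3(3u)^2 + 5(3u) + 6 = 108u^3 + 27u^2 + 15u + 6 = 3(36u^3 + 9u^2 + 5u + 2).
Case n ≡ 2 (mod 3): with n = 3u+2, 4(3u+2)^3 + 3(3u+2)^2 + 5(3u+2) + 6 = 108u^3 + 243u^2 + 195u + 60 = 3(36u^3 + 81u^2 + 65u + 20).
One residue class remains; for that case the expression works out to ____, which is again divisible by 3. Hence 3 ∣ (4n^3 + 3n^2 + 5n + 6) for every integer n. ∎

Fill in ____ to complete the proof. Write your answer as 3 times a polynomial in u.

The residues treated are {0, 2}, so the missing case is n ≡ 1 (mod 3); write n = 3u+1.
Then 4(3u+1)^3 + 3(3u+1)^2 + 5(3u+1) + 6 = 108u^3 + 135u^2 + 69u + 18 = 3(36u^3 + 45u^2 + 23u + 6).

3(36u^3 + 45u^2 + 23u + 6)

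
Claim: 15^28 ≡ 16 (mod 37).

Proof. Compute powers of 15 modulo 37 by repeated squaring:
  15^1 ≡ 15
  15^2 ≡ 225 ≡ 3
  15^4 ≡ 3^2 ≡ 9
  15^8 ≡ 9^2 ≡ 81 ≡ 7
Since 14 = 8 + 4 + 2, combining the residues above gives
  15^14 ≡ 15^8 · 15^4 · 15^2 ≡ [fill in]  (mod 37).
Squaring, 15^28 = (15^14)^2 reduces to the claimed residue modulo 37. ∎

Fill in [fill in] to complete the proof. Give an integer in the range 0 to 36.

Multiply the listed residues: 7 · 9 · 3 = 63 → 189.
Reducing modulo 37: 189 = 5·37 + 4, so 15^14 ≡ 4.

4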